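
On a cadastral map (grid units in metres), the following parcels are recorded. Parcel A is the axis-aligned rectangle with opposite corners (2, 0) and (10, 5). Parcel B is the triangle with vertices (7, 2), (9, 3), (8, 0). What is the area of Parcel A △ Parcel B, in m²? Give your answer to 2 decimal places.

37.50

|Parcel A| = 40, |Parcel B| = 2.5, |Parcel A∩Parcel B| = 2.5.
|Parcel A △ Parcel B| = |Parcel A| + |Parcel B| − 2·|Parcel A∩Parcel B| = 40 + 2.5 − 5 = 37.50.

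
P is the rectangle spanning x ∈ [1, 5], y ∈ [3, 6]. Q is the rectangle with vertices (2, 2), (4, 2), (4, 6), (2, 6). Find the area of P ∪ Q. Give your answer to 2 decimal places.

14.00

By inclusion–exclusion:
Individual areas: |P| = 12, |Q| = 8.
|P∩Q|: x∈[2,4], y∈[3,6] → 2·3 = 6.
|P ∪ Q| = 20 − 6 = 14.00.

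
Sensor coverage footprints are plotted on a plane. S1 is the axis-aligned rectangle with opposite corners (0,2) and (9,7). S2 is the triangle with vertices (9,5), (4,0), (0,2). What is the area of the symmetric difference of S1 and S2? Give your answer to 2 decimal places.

|S1| = 45, |S2| = 15, |S1∩S2| = 9.
|S1 △ S2| = |S1| + |S2| − 2·|S1∩S2| = 45 + 15 − 18 = 42.00.

42.00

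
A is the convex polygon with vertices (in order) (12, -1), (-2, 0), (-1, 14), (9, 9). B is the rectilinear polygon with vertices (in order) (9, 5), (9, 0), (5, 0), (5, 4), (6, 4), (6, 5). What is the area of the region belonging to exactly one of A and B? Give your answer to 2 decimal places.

122.00

|A| = 141, |B| = 19, |A∩B| = 19.
|A △ B| = |A| + |B| − 2·|A∩B| = 141 + 19 − 38 = 122.00.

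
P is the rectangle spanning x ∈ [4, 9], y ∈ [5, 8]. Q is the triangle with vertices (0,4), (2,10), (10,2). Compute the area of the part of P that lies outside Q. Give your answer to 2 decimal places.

10.50

|P| = 15, |P∩Q| = 4.5.
|P ∖ Q| = |P| − |P∩Q| = 15 − 4.5 = 10.50.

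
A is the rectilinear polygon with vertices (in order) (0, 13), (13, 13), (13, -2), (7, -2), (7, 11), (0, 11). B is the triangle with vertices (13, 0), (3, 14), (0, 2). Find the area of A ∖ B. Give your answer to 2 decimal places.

77.71

|A| = 104, |A∩B| = 26.2879.
|A ∖ B| = |A| − |A∩B| = 104 − 26.2879 = 77.71.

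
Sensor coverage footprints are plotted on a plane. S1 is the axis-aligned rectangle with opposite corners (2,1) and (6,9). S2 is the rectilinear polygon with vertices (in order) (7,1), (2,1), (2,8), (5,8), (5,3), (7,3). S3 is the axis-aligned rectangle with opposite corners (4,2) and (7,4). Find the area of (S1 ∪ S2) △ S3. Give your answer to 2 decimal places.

|S1 ∪ S2| = 34.
|(S1 ∪ S2) ∩ S3| = 5.
|(S1 ∪ S2) △ S3| = 34 + 6 − 10 = 30.00.

30.00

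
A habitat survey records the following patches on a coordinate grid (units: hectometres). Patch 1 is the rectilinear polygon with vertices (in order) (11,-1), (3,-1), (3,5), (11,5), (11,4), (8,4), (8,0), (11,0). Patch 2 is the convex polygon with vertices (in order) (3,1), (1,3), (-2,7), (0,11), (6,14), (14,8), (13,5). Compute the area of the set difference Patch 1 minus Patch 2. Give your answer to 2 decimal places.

18.05

|Patch 1| = 36, |Patch 1∩Patch 2| = 17.95.
|Patch 1 ∖ Patch 2| = |Patch 1| − |Patch 1∩Patch 2| = 36 − 17.95 = 18.05.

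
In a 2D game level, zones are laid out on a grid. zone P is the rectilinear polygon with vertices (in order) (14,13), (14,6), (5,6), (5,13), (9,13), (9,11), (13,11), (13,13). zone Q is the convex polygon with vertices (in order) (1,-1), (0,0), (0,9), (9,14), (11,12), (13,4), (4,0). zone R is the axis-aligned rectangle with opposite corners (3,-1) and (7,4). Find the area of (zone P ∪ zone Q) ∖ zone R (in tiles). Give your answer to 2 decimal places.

129.30

|zone P ∪ zone Q| = 143.4694.
|(zone P ∪ zone Q) ∩ zone R| = 14.1667.
|(zone P ∪ zone Q) ∖ zone R| = 143.4694 − 14.1667 = 129.30.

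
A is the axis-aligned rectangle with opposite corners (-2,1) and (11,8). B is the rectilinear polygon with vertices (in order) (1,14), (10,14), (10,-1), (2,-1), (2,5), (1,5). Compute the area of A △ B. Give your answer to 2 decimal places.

|A| = 91, |B| = 129, |A∩B| = 59.
|A △ B| = |A| + |B| − 2·|A∩B| = 91 + 129 − 118 = 102.00.

102.00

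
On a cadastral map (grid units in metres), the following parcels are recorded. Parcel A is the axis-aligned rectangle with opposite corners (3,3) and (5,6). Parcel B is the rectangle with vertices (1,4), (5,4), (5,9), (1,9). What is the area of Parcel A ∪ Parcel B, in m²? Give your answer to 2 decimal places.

By inclusion–exclusion:
Individual areas: |Parcel A| = 6, |Parcel B| = 20.
|Parcel A∩Parcel B|: x∈[3,5], y∈[4,6] → 2·2 = 4.
|Parcel A ∪ Parcel B| = 26 − 4 = 22.00.

22.00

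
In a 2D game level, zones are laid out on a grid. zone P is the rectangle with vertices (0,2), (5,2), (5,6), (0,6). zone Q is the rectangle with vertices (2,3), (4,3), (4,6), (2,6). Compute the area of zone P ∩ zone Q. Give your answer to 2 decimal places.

|zone P∩zone Q|: x∈[2,4], y∈[3,6] → 2·3 = 6.

6.00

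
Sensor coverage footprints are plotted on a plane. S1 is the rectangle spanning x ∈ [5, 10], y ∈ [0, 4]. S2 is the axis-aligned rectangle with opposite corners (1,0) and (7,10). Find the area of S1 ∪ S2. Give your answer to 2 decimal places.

72.00

By inclusion–exclusion:
Individual areas: |S1| = 20, |S2| = 60.
|S1∩S2|: x∈[5,7], y∈[0,4] → 2·4 = 8.
|S1 ∪ S2| = 80 − 8 = 72.00.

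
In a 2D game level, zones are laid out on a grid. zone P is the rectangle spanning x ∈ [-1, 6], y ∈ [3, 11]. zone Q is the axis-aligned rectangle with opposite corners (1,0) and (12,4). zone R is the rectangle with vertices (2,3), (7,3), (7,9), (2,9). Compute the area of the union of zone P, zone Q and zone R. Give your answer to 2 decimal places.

By inclusion–exclusion:
Individual areas: |zone P| = 56, |zone Q| = 44, |zone R| = 30.
|zone P∩zone Q|: x∈[1,6], y∈[3,4] → 5·1 = 5.
|zone P∩zone R|: x∈[2,6], y∈[3,9] → 4·6 = 24.
|zone Q∩zone R|: x∈[2,7], y∈[3,4] → 5·1 = 5.
|zone P∩zone Q∩zone R| = 4.
|zone P ∪ zone Q ∪ zone R| = 130 − 34 + 4 = 100.00.

100.00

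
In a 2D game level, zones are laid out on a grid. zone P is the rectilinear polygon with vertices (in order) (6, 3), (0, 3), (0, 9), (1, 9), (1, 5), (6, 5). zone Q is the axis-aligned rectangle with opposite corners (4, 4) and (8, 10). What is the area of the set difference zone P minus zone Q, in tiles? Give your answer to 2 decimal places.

14.00

|zone P| = 16, |zone P∩zone Q| = 2.
|zone P ∖ zone Q| = |zone P| − |zone P∩zone Q| = 16 − 2 = 14.00.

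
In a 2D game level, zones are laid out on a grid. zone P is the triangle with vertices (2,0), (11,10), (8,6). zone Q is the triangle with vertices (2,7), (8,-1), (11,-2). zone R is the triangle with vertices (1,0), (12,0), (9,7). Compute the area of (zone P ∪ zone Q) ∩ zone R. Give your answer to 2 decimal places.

|zone P ∪ zone Q| = 11.8325.
|(zone P ∪ zone Q) ∩ zone R| = 5.84.

5.84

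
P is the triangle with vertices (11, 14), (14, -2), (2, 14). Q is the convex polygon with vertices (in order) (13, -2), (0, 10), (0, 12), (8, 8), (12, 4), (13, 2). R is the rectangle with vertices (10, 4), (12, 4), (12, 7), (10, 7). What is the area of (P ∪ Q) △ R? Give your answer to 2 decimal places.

|P ∪ Q| = 110.9333.
|(P ∪ Q) ∩ R| = 6.
|(P ∪ Q) △ R| = 110.9333 + 6 − 12 = 104.93.

104.93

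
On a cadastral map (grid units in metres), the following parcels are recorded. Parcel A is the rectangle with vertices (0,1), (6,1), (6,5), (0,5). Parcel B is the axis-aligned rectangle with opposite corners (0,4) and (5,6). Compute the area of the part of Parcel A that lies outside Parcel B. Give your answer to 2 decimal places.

19.00

|Parcel A∩Parcel B|: x∈[0,5], y∈[4,5] → 5·1 = 5.
|Parcel A| = 24.
|Parcel A ∖ Parcel B| = |Parcel A| − |Parcel A∩Parcel B| = 24 − 5 = 19.00.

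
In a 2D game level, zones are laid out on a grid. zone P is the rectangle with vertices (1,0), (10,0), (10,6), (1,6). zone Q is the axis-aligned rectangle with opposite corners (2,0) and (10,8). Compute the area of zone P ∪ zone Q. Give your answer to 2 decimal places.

By inclusion–exclusion:
Individual areas: |zone P| = 54, |zone Q| = 64.
|zone P∩zone Q|: x∈[2,10], y∈[0,6] → 8·6 = 48.
|zone P ∪ zone Q| = 118 − 48 = 70.00.

70.00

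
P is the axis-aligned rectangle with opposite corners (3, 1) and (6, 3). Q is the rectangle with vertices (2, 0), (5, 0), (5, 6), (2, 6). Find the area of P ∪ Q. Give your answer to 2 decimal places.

By inclusion–exclusion:
Individual areas: |P| = 6, |Q| = 18.
|P∩Q|: x∈[3,5], y∈[1,3] → 2·2 = 4.
|P ∪ Q| = 24 − 4 = 20.00.

20.00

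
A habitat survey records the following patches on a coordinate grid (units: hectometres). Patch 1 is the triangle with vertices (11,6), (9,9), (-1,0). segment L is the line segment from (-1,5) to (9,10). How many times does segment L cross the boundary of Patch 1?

0

The segment lies entirely outside Patch 1 and never meets its boundary.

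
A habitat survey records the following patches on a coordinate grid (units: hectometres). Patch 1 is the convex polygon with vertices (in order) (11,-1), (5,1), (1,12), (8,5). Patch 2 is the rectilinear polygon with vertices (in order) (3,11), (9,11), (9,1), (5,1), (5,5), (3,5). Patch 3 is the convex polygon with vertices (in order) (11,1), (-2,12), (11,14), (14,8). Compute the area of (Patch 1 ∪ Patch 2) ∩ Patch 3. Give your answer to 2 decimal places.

37.73

The region (Patch 1 ∪ Patch 2) ∩ Patch 3 is the polygon with vertices (1,12), (3,10), (3,11), (9,11), (9,3), (9.267,2.467), (2.333,8.333).
By the shoelace formula its area is 37.73.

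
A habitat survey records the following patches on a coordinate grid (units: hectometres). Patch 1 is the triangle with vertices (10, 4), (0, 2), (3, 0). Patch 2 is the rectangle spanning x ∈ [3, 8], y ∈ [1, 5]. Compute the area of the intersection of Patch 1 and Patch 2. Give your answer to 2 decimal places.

7.48

The intersection is the polygon with vertices (8,3.6), (8,2.857), (4.75,1), (3,1), (3,2.6).
By the shoelace formula its area is 7.48.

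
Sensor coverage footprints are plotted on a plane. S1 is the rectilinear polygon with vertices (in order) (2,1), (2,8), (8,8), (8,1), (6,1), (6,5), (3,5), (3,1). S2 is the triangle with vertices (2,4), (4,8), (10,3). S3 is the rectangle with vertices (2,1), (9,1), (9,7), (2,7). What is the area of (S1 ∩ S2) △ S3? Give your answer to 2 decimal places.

32.05

|S1 ∩ S2| = 11.6458.
|(S1 ∩ S2) ∩ S3| = 10.7958.
|(S1 ∩ S2) △ S3| = 11.6458 + 42 − 21.5917 = 32.05.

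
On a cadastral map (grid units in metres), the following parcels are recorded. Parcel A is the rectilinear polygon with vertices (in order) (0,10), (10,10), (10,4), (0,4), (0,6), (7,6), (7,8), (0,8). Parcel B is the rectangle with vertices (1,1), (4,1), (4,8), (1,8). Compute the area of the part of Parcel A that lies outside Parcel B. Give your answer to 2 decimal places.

|Parcel A| = 46, |Parcel A∩Parcel B| = 6.
|Parcel A ∖ Parcel B| = |Parcel A| − |Parcel A∩Parcel B| = 46 − 6 = 40.00.

40.00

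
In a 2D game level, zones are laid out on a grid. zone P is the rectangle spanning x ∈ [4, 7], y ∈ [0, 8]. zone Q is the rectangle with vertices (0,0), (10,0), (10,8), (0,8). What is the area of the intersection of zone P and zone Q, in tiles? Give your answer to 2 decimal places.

24.00

|zone P∩zone Q|: x∈[4,7], y∈[0,8] → 3·8 = 24.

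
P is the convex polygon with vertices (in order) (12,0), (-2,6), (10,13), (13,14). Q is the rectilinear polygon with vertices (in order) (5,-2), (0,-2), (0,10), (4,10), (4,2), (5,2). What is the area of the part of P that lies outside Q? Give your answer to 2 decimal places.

89.31

|P| = 105.5, |P∩Q| = 16.1905.
|P ∖ Q| = |P| − |P∩Q| = 105.5 − 16.1905 = 89.31.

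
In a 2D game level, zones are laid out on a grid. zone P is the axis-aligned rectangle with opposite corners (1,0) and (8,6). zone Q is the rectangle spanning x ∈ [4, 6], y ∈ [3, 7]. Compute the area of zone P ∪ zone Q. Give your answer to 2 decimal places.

By inclusion–exclusion:
Individual areas: |zone P| = 42, |zone Q| = 8.
|zone P∩zone Q|: x∈[4,6], y∈[3,6] → 2·3 = 6.
|zone P ∪ zone Q| = 50 − 6 = 44.00.

44.00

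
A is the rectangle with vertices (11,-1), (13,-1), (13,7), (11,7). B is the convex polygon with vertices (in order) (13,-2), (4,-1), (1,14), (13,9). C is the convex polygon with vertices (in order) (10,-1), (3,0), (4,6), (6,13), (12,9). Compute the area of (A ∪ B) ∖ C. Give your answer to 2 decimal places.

51.92

|A ∪ B| = 132.
|(A ∪ B) ∩ C| = 80.0832.
|(A ∪ B) ∖ C| = 132 − 80.0832 = 51.92.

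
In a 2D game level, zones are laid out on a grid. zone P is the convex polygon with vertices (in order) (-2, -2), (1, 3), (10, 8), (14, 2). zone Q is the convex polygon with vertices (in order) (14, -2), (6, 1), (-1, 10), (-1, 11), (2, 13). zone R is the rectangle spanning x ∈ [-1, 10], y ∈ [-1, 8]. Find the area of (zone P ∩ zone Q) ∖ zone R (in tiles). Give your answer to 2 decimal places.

|zone P ∩ zone Q| = 25.3646.
|(zone P ∩ zone Q) ∩ zone R| = 24.0312.
|(zone P ∩ zone Q) ∖ zone R| = 25.3646 − 24.0312 = 1.33.

1.33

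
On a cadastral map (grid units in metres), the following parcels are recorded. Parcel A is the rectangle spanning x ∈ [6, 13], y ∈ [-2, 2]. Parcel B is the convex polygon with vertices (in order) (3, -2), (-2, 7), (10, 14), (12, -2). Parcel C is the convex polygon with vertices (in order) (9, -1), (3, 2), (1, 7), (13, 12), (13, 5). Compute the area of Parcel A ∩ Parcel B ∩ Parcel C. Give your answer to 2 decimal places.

The intersection is the polygon with vertices (11,2), (9,-1), (6,0.5), (6,2).
By the shoelace formula its area is 9.75.

9.75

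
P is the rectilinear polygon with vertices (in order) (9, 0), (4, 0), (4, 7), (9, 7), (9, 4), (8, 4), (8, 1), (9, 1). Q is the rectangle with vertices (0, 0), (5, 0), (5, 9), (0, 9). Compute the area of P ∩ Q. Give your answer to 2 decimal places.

The intersection is the polygon with vertices (4,0), (4,7), (5,7), (5,0).
By the shoelace formula its area is 7.00.

7.00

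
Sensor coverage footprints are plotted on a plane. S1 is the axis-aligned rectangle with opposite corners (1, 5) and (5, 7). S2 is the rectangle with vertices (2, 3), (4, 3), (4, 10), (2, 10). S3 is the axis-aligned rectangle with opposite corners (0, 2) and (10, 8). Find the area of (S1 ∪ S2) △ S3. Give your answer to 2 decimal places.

|S1 ∪ S2| = 18.
|(S1 ∪ S2) ∩ S3| = 14.
|(S1 ∪ S2) △ S3| = 18 + 60 − 28 = 50.00.

50.00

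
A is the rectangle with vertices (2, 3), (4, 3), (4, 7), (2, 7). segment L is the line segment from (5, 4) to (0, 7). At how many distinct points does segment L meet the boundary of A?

2

The segment meets the boundary at (2,5.8), (4,4.6).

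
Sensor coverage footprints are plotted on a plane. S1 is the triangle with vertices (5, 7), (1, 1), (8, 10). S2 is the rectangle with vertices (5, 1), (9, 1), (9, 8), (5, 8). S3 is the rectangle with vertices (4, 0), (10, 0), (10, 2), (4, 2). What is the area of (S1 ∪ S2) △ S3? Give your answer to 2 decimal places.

34.16

|S1 ∪ S2| = 30.1587.
|(S1 ∪ S2) ∩ S3| = 4.
|(S1 ∪ S2) △ S3| = 30.1587 + 12 − 8 = 34.16.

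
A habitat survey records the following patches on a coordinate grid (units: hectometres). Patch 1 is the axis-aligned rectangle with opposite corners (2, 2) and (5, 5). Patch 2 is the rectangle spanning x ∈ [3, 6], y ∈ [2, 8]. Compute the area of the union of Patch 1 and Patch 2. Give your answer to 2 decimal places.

21.00

By inclusion–exclusion:
Individual areas: |Patch 1| = 9, |Patch 2| = 18.
|Patch 1∩Patch 2|: x∈[3,5], y∈[2,5] → 2·3 = 6.
|Patch 1 ∪ Patch 2| = 27 − 6 = 21.00.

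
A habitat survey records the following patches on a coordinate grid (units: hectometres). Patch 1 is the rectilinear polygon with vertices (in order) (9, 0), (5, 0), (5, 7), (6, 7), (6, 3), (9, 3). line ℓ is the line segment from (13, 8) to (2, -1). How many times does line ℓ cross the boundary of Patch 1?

The segment meets the boundary at (5,1.455), (6.889,3).

2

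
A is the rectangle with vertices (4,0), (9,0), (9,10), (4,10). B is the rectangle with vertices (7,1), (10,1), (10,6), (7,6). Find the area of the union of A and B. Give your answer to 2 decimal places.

55.00

By inclusion–exclusion:
Individual areas: |A| = 50, |B| = 15.
|A∩B|: x∈[7,9], y∈[1,6] → 2·5 = 10.
|A ∪ B| = 65 − 10 = 55.00.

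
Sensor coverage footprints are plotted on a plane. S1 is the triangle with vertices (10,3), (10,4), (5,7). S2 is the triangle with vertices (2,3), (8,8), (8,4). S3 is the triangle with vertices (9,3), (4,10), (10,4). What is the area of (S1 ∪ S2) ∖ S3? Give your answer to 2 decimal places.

|S1 ∪ S2| = 13.6961.
|(S1 ∪ S2) ∩ S3| = 3.1328.
|(S1 ∪ S2) ∖ S3| = 13.6961 − 3.1328 = 10.56.

10.56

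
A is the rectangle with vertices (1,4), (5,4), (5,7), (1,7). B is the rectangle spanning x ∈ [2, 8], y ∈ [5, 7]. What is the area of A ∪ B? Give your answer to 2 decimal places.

18.00

By inclusion–exclusion:
Individual areas: |A| = 12, |B| = 12.
|A∩B|: x∈[2,5], y∈[5,7] → 3·2 = 6.
|A ∪ B| = 24 − 6 = 18.00.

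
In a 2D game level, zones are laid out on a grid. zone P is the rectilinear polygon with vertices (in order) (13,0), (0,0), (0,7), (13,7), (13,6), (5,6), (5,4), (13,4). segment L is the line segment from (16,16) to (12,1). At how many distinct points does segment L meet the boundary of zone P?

The segment meets the boundary at (12.8,4).

1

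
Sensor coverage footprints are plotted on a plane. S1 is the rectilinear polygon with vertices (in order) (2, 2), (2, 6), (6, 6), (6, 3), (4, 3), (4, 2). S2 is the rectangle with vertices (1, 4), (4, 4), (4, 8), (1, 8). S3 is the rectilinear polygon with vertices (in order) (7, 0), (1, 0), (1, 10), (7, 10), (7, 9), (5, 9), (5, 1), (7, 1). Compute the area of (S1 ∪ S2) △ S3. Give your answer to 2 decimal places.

28.00

|S1 ∪ S2| = 22.
|(S1 ∪ S2) ∩ S3| = 19.
|(S1 ∪ S2) △ S3| = 22 + 44 − 38 = 28.00.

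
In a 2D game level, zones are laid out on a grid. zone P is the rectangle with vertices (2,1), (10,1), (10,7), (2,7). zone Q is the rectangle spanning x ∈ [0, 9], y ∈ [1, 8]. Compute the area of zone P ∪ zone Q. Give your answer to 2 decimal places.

69.00

By inclusion–exclusion:
Individual areas: |zone P| = 48, |zone Q| = 63.
|zone P∩zone Q|: x∈[2,9], y∈[1,7] → 7·6 = 42.
|zone P ∪ zone Q| = 111 − 42 = 69.00.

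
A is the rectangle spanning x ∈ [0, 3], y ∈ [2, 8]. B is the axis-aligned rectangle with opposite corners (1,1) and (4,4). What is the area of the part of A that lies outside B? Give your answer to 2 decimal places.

|A∩B|: x∈[1,3], y∈[2,4] → 2·2 = 4.
|A| = 18.
|A ∖ B| = |A| − |A∩B| = 18 − 4 = 14.00.

14.00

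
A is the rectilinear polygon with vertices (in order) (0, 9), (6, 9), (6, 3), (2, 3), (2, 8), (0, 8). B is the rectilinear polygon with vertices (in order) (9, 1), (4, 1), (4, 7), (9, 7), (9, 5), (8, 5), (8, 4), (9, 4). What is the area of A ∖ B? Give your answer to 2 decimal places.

18.00

|A| = 26, |A∩B| = 8.
|A ∖ B| = |A| − |A∩B| = 26 − 8 = 18.00.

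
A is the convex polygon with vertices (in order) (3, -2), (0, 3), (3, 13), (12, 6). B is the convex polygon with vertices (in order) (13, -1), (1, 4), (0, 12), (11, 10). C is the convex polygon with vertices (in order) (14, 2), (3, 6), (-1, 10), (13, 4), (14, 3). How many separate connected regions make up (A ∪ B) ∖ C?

2

(A ∪ B) ∖ C splits into 2 disjoint pieces (area 58.1762, area 46.2667).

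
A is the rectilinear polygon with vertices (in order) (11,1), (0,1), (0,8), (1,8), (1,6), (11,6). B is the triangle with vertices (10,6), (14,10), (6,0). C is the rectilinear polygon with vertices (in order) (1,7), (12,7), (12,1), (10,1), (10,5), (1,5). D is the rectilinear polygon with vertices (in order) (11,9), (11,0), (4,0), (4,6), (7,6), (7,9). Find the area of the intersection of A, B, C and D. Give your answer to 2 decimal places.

The intersection is the polygon with vertices (10.8,6), (10,5), (10,5), (9.333,5), (10,6).
By the shoelace formula its area is 0.73.

0.73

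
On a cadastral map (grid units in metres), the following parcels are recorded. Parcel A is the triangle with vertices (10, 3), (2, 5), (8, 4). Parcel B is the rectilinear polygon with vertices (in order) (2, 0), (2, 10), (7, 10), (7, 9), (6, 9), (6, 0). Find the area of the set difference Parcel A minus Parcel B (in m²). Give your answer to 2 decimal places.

1.33

|Parcel A| = 2, |Parcel A∩Parcel B| = 0.6667.
|Parcel A ∖ Parcel B| = |Parcel A| − |Parcel A∩Parcel B| = 2 − 0.6667 = 1.33.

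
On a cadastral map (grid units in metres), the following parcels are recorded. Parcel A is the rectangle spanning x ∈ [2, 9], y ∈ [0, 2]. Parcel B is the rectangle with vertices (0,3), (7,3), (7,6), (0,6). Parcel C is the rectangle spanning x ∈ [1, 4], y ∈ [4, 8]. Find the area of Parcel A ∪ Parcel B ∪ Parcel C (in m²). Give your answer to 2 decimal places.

41.00

By inclusion–exclusion:
Individual areas: |Parcel A| = 14, |Parcel B| = 21, |Parcel C| = 12.
|Parcel A∩Parcel B| = 0 (no overlap).
|Parcel A∩Parcel C| = 0 (no overlap).
|Parcel B∩Parcel C|: x∈[1,4], y∈[4,6] → 3·2 = 6.
|Parcel A∩Parcel B∩Parcel C| = 0.
|Parcel A ∪ Parcel B ∪ Parcel C| = 47 − 6 + 0 = 41.00.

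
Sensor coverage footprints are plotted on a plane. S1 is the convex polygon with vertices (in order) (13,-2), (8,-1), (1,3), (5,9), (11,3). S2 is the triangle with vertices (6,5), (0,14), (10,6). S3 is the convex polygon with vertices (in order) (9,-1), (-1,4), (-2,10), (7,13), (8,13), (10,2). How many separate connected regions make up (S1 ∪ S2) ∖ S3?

3

(S1 ∪ S2) ∖ S3 splits into 3 disjoint pieces (area 13.9444, area 1.8717, area 0.3108).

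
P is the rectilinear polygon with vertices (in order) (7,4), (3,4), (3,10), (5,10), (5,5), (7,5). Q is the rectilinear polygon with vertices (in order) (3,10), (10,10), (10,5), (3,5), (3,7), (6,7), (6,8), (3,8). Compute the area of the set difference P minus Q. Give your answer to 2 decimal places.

|P| = 14, |P∩Q| = 8.
|P ∖ Q| = |P| − |P∩Q| = 14 − 8 = 6.00.

6.00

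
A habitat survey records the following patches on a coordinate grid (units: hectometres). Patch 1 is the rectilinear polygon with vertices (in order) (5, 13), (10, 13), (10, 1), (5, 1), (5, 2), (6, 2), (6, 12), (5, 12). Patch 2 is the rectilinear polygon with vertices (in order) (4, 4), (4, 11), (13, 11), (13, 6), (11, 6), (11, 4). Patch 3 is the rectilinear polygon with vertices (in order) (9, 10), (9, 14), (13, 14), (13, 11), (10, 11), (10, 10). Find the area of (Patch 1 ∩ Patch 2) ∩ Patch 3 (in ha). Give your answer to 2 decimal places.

1.00

The region (Patch 1 ∩ Patch 2) ∩ Patch 3 is the polygon with vertices (10,11), (10,10), (9,10), (9,11).
By the shoelace formula its area is 1.00.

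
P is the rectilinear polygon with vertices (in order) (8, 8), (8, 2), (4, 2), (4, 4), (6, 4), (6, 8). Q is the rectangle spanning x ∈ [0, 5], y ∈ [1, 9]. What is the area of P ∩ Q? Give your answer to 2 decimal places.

2.00

The intersection is the polygon with vertices (4,2), (4,4), (5,4), (5,2).
By the shoelace formula its area is 2.00.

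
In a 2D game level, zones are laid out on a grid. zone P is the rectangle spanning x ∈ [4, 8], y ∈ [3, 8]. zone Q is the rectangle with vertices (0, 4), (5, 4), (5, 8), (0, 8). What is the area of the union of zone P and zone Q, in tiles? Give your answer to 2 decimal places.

By inclusion–exclusion:
Individual areas: |zone P| = 20, |zone Q| = 20.
|zone P∩zone Q|: x∈[4,5], y∈[4,8] → 1·4 = 4.
|zone P ∪ zone Q| = 40 − 4 = 36.00.

36.00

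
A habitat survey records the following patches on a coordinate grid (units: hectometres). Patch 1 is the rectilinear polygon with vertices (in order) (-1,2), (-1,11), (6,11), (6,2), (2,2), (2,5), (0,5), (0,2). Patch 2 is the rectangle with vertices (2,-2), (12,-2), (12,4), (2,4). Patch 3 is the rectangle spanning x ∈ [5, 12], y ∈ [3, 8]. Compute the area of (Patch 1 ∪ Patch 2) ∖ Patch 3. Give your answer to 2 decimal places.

98.00

|Patch 1 ∪ Patch 2| = 109.
|(Patch 1 ∪ Patch 2) ∩ Patch 3| = 11.
|(Patch 1 ∪ Patch 2) ∖ Patch 3| = 109 − 11 = 98.00.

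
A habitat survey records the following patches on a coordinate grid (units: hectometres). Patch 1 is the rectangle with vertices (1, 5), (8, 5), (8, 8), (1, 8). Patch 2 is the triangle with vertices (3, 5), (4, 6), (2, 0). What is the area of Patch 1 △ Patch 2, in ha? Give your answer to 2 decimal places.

22.33

|Patch 1| = 21, |Patch 2| = 2, |Patch 1∩Patch 2| = 0.3333.
|Patch 1 △ Patch 2| = |Patch 1| + |Patch 2| − 2·|Patch 1∩Patch 2| = 21 + 2 − 0.6667 = 22.33.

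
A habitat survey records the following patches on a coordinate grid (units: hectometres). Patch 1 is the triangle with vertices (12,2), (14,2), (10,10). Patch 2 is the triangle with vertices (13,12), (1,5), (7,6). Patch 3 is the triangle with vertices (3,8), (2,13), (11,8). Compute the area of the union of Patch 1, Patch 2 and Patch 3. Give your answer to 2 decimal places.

By inclusion–exclusion:
Individual areas: |Patch 1| = 8, |Patch 2| = 15, |Patch 3| = 20.
|Patch 1∩Patch 2| = 0.0667.
|Patch 1∩Patch 3| = 0.0806.
|Patch 2∩Patch 3| = 2.6423.
|Patch 1∩Patch 2∩Patch 3| = 0.
|Patch 1 ∪ Patch 2 ∪ Patch 3| = 43 − 2.7896 + 0 = 40.21.

40.21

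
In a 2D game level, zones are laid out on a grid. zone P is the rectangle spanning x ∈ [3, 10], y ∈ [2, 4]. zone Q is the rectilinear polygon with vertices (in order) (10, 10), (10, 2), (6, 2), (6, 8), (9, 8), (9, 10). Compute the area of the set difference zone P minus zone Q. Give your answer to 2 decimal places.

6.00

|zone P| = 14, |zone P∩zone Q| = 8.
|zone P ∖ zone Q| = |zone P| − |zone P∩zone Q| = 14 − 8 = 6.00.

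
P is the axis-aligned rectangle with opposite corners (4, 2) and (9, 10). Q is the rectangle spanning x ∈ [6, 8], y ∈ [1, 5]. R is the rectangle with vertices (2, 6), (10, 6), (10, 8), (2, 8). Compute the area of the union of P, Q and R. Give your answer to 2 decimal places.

48.00

By inclusion–exclusion:
Individual areas: |P| = 40, |Q| = 8, |R| = 16.
|P∩Q|: x∈[6,8], y∈[2,5] → 2·3 = 6.
|P∩R|: x∈[4,9], y∈[6,8] → 5·2 = 10.
|Q∩R| = 0 (no overlap).
|P∩Q∩R| = 0.
|P ∪ Q ∪ R| = 64 − 16 + 0 = 48.00.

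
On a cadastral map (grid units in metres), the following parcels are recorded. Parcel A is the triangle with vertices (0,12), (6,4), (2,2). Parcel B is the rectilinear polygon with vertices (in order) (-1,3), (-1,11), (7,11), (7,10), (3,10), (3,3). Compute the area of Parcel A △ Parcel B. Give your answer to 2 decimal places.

32.75

|Parcel A| = 22, |Parcel B| = 36, |Parcel A∩Parcel B| = 12.625.
|Parcel A △ Parcel B| = |Parcel A| + |Parcel B| − 2·|Parcel A∩Parcel B| = 22 + 36 − 25.25 = 32.75.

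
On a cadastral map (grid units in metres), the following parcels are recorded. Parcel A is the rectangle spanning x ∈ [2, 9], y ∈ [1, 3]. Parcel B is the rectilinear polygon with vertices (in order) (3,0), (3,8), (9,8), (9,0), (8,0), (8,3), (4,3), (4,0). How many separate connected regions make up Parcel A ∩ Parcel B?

Parcel A ∩ Parcel B splits into 2 disjoint pieces (area 2, area 2).

2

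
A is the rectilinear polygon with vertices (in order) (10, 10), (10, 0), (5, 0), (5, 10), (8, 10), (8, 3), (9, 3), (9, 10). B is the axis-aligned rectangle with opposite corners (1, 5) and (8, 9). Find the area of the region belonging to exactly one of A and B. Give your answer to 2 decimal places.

|A| = 43, |B| = 28, |A∩B| = 12.
|A △ B| = |A| + |B| − 2·|A∩B| = 43 + 28 − 24 = 47.00.

47.00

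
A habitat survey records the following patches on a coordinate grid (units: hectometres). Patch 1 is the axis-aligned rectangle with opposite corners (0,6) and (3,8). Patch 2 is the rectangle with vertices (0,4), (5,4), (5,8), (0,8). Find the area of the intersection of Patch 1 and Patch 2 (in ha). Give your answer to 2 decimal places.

|Patch 1∩Patch 2|: x∈[0,3], y∈[6,8] → 3·2 = 6.

6.00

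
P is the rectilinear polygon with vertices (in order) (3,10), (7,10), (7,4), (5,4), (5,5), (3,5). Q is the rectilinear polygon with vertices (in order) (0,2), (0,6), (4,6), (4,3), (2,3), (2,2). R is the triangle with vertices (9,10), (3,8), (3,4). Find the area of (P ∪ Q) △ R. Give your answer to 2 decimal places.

25.67

|P ∪ Q| = 35.
|(P ∪ Q) ∩ R| = 10.6667.
|(P ∪ Q) △ R| = 35 + 12 − 21.3333 = 25.67.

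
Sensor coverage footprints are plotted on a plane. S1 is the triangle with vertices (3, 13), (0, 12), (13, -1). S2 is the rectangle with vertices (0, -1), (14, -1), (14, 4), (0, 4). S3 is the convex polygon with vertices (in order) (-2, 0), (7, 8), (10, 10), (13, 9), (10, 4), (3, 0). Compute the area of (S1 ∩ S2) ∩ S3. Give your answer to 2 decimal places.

The region (S1 ∩ S2) ∩ S3 is the polygon with vertices (9.429,4), (9.594,3.768), (8.727,3.273), (8,4).
By the shoelace formula its area is 0.66.

0.66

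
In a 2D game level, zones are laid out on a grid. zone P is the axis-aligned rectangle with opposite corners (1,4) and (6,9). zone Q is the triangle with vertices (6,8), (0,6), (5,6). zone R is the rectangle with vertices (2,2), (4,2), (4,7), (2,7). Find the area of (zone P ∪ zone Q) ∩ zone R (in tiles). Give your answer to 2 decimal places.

6.00

The region (zone P ∪ zone Q) ∩ zone R is the polygon with vertices (2,4), (2,7), (4,7), (4,4).
By the shoelace formula its area is 6.00.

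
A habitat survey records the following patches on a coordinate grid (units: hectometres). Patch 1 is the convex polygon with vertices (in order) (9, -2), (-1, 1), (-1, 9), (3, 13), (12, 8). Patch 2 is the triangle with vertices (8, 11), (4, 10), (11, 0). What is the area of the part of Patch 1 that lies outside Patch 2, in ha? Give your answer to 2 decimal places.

112.20

|Patch 1| = 134.5, |Patch 1∩Patch 2| = 22.2962.
|Patch 1 ∖ Patch 2| = |Patch 1| − |Patch 1∩Patch 2| = 134.5 − 22.2962 = 112.20.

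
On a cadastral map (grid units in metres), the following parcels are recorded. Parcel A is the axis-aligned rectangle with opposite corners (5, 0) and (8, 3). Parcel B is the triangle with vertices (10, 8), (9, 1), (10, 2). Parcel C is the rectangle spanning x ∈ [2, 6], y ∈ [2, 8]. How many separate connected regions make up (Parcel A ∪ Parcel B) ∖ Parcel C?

(Parcel A ∪ Parcel B) ∖ Parcel C splits into 2 disjoint pieces (area 8, area 3).

2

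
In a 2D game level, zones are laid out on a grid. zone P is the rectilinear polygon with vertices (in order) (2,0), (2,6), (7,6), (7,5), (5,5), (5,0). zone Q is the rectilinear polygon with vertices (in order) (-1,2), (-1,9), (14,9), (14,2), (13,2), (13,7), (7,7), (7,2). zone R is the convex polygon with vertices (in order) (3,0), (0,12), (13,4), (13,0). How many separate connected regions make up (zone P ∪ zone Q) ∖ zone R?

2

(zone P ∪ zone Q) ∖ zone R splits into 2 disjoint pieces (area 19.875, area 20).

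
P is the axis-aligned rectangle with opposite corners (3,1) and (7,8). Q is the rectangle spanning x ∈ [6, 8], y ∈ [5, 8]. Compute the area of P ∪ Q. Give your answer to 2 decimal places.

31.00

By inclusion–exclusion:
Individual areas: |P| = 28, |Q| = 6.
|P∩Q|: x∈[6,7], y∈[5,8] → 1·3 = 3.
|P ∪ Q| = 34 − 3 = 31.00.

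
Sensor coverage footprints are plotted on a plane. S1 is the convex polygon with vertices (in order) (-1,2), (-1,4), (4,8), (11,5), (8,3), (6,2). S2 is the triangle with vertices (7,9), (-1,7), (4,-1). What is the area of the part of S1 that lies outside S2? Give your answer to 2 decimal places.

21.02

|S1| = 44.5, |S1∩S2| = 23.4783.
|S1 ∖ S2| = |S1| − |S1∩S2| = 44.5 − 23.4783 = 21.02.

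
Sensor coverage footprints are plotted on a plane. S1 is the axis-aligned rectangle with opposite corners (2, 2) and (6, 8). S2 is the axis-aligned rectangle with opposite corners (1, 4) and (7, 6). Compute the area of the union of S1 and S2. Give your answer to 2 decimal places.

By inclusion–exclusion:
Individual areas: |S1| = 24, |S2| = 12.
|S1∩S2|: x∈[2,6], y∈[4,6] → 4·2 = 8.
|S1 ∪ S2| = 36 − 8 = 28.00.

28.00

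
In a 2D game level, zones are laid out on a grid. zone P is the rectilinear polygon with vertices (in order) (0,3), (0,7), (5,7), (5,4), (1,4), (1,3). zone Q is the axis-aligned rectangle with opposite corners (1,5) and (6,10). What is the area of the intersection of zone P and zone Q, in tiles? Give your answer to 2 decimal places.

8.00

The intersection is the polygon with vertices (5,7), (5,5), (1,5), (1,7).
By the shoelace formula its area is 8.00.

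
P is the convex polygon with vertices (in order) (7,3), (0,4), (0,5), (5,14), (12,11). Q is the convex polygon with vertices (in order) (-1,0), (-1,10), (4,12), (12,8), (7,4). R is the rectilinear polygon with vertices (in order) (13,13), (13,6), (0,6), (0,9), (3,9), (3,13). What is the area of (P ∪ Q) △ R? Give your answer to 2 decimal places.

65.22

|P ∪ Q| = 108.8742.
|(P ∪ Q) ∩ R| = 61.327.
|(P ∪ Q) △ R| = 108.8742 + 79 − 122.654 = 65.22.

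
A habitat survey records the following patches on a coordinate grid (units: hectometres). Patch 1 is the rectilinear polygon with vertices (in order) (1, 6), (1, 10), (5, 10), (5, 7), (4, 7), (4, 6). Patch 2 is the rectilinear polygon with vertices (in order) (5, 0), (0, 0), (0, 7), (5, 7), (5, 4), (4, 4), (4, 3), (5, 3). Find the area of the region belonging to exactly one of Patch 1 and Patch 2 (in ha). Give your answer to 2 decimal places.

43.00

|Patch 1| = 15, |Patch 2| = 34, |Patch 1∩Patch 2| = 3.
|Patch 1 △ Patch 2| = |Patch 1| + |Patch 2| − 2·|Patch 1∩Patch 2| = 15 + 34 − 6 = 43.00.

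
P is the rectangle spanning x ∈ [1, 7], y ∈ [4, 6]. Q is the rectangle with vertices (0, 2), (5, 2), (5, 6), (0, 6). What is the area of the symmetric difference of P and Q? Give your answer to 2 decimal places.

16.00

|P∩Q|: x∈[1,5], y∈[4,6] → 4·2 = 8.
|P △ Q| = |P| + |Q| − 2·|P∩Q| = 12 + 20 − 16 = 16.00.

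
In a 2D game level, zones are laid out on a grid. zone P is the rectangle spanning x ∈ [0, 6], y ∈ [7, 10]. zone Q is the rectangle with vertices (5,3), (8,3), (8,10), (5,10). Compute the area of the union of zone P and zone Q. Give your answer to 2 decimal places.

36.00

By inclusion–exclusion:
Individual areas: |zone P| = 18, |zone Q| = 21.
|zone P∩zone Q|: x∈[5,6], y∈[7,10] → 1·3 = 3.
|zone P ∪ zone Q| = 39 − 3 = 36.00.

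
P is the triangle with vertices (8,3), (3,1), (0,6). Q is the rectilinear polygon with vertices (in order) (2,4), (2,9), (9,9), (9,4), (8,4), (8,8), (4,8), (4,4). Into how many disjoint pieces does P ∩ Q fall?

1

P ∩ Q is a single connected region.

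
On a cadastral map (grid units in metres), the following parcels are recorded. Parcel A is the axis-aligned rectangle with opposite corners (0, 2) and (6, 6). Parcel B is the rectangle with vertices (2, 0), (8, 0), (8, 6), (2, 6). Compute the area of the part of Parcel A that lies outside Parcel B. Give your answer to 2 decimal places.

|Parcel A∩Parcel B|: x∈[2,6], y∈[2,6] → 4·4 = 16.
|Parcel A| = 24.
|Parcel A ∖ Parcel B| = |Parcel A| − |Parcel A∩Parcel B| = 24 − 16 = 8.00.

8.00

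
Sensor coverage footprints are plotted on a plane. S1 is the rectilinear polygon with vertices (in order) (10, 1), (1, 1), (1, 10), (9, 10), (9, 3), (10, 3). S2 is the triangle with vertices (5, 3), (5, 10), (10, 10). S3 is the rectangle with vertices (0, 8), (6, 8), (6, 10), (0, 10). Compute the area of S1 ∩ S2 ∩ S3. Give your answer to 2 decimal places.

2.00

The intersection is the polygon with vertices (5,10), (6,10), (6,8), (5,8).
By the shoelace formula its area is 2.00.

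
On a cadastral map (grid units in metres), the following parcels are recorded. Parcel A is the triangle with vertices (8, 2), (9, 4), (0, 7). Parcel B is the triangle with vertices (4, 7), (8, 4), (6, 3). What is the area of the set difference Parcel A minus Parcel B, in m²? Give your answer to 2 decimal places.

7.15

|Parcel A| = 10.5, |Parcel A∩Parcel B| = 3.3495.
|Parcel A ∖ Parcel B| = |Parcel A| − |Parcel A∩Parcel B| = 10.5 − 3.3495 = 7.15.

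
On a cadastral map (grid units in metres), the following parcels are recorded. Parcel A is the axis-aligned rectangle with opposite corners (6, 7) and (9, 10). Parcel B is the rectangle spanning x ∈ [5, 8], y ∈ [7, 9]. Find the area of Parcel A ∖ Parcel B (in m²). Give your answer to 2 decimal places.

5.00

|Parcel A∩Parcel B|: x∈[6,8], y∈[7,9] → 2·2 = 4.
|Parcel A| = 9.
|Parcel A ∖ Parcel B| = |Parcel A| − |Parcel A∩Parcel B| = 9 − 4 = 5.00.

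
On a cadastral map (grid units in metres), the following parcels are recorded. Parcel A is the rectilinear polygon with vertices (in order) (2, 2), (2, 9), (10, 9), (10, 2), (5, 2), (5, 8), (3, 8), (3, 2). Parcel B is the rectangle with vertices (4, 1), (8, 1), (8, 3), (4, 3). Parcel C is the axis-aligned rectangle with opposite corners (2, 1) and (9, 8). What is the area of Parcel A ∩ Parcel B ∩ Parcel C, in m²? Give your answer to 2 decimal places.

3.00

The intersection is the polygon with vertices (5,3), (8,3), (8,2), (5,2).
By the shoelace formula its area is 3.00.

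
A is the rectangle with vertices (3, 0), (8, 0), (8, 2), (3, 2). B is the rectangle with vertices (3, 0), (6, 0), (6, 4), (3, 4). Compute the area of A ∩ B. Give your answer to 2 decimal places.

6.00

|A∩B|: x∈[3,6], y∈[0,2] → 3·2 = 6.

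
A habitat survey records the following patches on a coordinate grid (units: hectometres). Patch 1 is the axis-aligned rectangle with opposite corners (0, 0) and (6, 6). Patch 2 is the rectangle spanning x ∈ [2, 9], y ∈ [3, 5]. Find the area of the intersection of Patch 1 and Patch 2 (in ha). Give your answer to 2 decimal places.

|Patch 1∩Patch 2|: x∈[2,6], y∈[3,5] → 4·2 = 8.

8.00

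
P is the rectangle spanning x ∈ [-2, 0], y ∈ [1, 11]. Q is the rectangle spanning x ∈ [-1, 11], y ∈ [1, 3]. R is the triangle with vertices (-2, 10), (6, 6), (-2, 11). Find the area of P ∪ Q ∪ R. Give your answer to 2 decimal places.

By inclusion–exclusion:
Individual areas: |P| = 20, |Q| = 24, |R| = 4.
|P∩Q|: x∈[-1,0], y∈[1,3] → 1·2 = 2.
|P∩R| = 1.75.
|Q∩R| = 0.
|P∩Q∩R| = 0.
|P ∪ Q ∪ R| = 48 − 3.75 + 0 = 44.25.

44.25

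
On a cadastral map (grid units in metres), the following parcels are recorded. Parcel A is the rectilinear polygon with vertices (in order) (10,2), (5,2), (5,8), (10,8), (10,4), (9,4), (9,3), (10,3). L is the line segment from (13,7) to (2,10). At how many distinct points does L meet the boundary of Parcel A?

The segment meets the boundary at (9.333,8), (10,7.818).

2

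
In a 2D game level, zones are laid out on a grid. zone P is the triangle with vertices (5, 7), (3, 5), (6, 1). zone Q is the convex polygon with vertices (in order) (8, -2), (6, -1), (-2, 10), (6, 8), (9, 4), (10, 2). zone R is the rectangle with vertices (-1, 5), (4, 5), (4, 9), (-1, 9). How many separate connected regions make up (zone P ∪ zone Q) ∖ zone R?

(zone P ∪ zone Q) ∖ zone R splits into 2 disjoint pieces (area 43.5909, area 1.6875).

2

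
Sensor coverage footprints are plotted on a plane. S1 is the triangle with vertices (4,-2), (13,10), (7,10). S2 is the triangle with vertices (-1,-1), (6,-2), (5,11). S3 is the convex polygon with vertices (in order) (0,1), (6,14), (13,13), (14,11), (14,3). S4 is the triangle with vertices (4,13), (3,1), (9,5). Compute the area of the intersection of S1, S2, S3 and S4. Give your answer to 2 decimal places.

0.38

The intersection is the polygon with vertices (5.634,2.756), (5.1,2.4), (5.529,4.118).
By the shoelace formula its area is 0.38.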